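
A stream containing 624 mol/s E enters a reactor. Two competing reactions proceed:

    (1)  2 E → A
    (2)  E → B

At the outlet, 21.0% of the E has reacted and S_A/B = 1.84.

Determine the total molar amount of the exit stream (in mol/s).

Conversion of E: E consumed = 0.21 × 624 = 131 mol/s = 2ξ₁ + 1ξ₂.
Selectivity: 1ξ₁ / (1ξ₂) = 1.84 → ξ₁ = 1.84 ξ₂.
Substitute: (2·1.84 + 1) ξ₂ = 131 → ξ₂ = 28 mol/s, ξ₁ = 51.52 mol/s.
Outlet amounts (n = n₀ + Σ ν·ξ):
  E: 624 − 2(51.52) − 1(28) = 493
  A: 0 + 1(51.52) = 51.52
  B: 0 + 1(28) = 28
Total out = 493 + 51.52 + 28 = 572.5 mol/s.

572 mol/s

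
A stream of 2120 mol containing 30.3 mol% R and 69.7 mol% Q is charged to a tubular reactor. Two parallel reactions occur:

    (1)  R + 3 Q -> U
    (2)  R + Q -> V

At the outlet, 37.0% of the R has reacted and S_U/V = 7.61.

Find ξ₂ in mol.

ξ₂ = 27.6 mol

Conversion of R: R consumed = 0.37 × 642.4 = 237.7 mol = 1ξ₁ + 1ξ₂.
Selectivity: 1ξ₁ / (1ξ₂) = 7.61 → ξ₁ = 7.61 ξ₂.
Substitute: (1·7.61 + 1) ξ₂ = 237.7 → ξ₂ = 27.6 mol, ξ₁ = 210.1 mol.
Outlet amounts (n = n₀ + Σ ν·ξ):
  R: 642.4 − 1(210.1) − 1(27.6) = 404.7
  Q: 1478 − 3(210.1) − 1(27.6) = 819.8
  U: 0 + 1(210.1) = 210.1
  V: 0 + 1(27.6) = 27.6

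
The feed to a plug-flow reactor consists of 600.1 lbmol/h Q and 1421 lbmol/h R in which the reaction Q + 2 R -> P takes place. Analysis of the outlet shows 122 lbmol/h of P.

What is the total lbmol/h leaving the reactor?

1780 lbmol/h

For P: n = n₀ + 1ξ → 122 = 0 + 1ξ, giving ξ = 122 lbmol/h.
Outlet amounts (n = n₀ + ν ξ):
  Q: 600.1 − 1(122) = 478.1
  R: 1421 − 2(122) = 1177
  P: 0 + 1(122) = 122
Total out = 478.1 + 1177 + 122 = 1777 lbmol/h.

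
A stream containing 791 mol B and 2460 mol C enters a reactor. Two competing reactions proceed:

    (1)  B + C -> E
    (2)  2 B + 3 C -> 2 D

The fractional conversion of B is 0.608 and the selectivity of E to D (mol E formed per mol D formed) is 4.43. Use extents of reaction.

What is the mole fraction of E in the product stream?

0.144

Conversion of B: B consumed = 0.608 × 791 = 480.9 mol = 1ξ₁ + 2ξ₂.
Selectivity: 1ξ₁ / (2ξ₂) = 4.43 → ξ₁ = 8.86 ξ₂.
Substitute: (1·8.86 + 2) ξ₂ = 480.9 → ξ₂ = 44.28 mol, ξ₁ = 392.4 mol.
Outlet amounts (n = n₀ + Σ ν·ξ):
  B: 791 − 1(392.4) − 2(44.28) = 310.1
  C: 2460 − 1(392.4) − 3(44.28) = 1935
  E: 0 + 1(392.4) = 392.4
  D: 0 + 2(44.28) = 88.57
Total out = 2726 mol; y_E = 392.4 / 2726 = 0.1439.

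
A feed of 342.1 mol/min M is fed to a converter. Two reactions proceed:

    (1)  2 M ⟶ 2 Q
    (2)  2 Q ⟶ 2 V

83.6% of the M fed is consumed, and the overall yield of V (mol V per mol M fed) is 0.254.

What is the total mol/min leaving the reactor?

Conversion of M: M consumed = 2ξ₁ = 0.836 × 342.1 → ξ₁ = 143 mol/min.
Yield of V: 2ξ₂ / 342.1 = 0.254 → ξ₂ = 43.45 mol/min.
Outlet amounts (n = n₀ + Σ ν·ξ):
  M: 342.1 − 2(143) = 56.1
  Q: 0 + 2(143) − 2(43.45) = 199.1
  V: 0 + 2(43.45) = 86.89
Total out = 56.1 + 199.1 + 86.89 = 342.1 mol/min.

342 mol/min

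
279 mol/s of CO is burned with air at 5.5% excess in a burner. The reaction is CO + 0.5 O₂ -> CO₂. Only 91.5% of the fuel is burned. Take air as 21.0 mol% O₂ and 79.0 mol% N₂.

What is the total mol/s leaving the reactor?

852 mol/s

Stoichiometric O₂ = 0.5 × 279 = 139.5 mol/s; O₂ fed = 139.5 × 1.055 = 147.2 mol/s.
N₂ fed = 147.2 × 79/21 = 553.6 mol/s.
Fuel reacted = 0.915 × 279 → ξ = 255.3 mol/s.
Outlet (n = n₀ + ν ξ):
  CO: 279 − 1(255.3) = 23.72
  O₂: 147.2 − 0.5(255.3) = 19.53
  N₂: 553.6 (inert)
  CO₂: 0 + 1(255.3) = 255.3
Total out = 23.72 + 19.53 + 553.6 + 255.3 = 852.2 mol/s.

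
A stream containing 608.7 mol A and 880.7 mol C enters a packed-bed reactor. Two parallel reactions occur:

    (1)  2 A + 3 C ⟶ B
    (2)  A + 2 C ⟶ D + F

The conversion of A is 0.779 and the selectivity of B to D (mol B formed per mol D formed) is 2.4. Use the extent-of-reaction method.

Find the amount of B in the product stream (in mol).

196 mol

Conversion of A: A consumed = 0.779 × 608.7 = 474.2 mol = 2ξ₁ + 1ξ₂.
Selectivity: 1ξ₁ / (1ξ₂) = 2.4 → ξ₁ = 2.4 ξ₂.
Substitute: (2·2.4 + 1) ξ₂ = 474.2 → ξ₂ = 81.75 mol, ξ₁ = 196.2 mol.
Outlet amounts (n = n₀ + Σ ν·ξ):
  A: 608.7 − 2(196.2) − 1(81.75) = 134.5
  C: 880.7 − 3(196.2) − 2(81.75) = 128.6
  B: 0 + 1(196.2) = 196.2
  D: 0 + 1(81.75) = 81.75
  F: 0 + 1(81.75) = 81.75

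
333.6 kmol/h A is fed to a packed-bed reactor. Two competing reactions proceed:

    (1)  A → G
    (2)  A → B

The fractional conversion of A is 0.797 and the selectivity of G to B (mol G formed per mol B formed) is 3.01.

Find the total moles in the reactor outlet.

Conversion of A: A consumed = 0.797 × 333.6 = 265.9 kmol/h = 1ξ₁ + 1ξ₂.
Selectivity: 1ξ₁ / (1ξ₂) = 3.01 → ξ₁ = 3.01 ξ₂.
Substitute: (1·3.01 + 1) ξ₂ = 265.9 → ξ₂ = 66.3 kmol/h, ξ₁ = 199.6 kmol/h.
Outlet amounts (n = n₀ + Σ ν·ξ):
  A: 333.6 − 1(199.6) − 1(66.3) = 67.72
  G: 0 + 1(199.6) = 199.6
  B: 0 + 1(66.3) = 66.3
Total out = 67.72 + 199.6 + 66.3 = 333.6 kmol/h.

334 kmol/h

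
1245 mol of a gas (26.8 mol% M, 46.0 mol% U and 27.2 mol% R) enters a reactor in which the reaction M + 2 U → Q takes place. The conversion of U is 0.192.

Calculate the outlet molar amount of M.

U reacted = 0.192 × 572.7 = 110 mol; ν_U = −2, so ξ = 110/2 = 54.98 mol.
Outlet amounts (n = n₀ + ν ξ):
  M: 333.7 − 1(54.98) = 278.7
  U: 572.7 − 2(54.98) = 462.7
  Q: 0 + 1(54.98) = 54.98
  R: 338.6 (inert)

279 mol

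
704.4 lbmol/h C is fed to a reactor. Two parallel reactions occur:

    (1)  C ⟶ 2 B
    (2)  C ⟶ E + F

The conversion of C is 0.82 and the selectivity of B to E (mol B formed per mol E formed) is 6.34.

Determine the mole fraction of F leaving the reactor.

0.108

Conversion of C: C consumed = 0.82 × 704.4 = 577.6 lbmol/h = 1ξ₁ + 1ξ₂.
Selectivity: 2ξ₁ / (1ξ₂) = 6.34 → ξ₁ = 3.17 ξ₂.
Substitute: (1·3.17 + 1) ξ₂ = 577.6 → ξ₂ = 138.5 lbmol/h, ξ₁ = 439.1 lbmol/h.
Outlet amounts (n = n₀ + Σ ν·ξ):
  C: 704.4 − 1(439.1) − 1(138.5) = 126.8
  B: 0 + 2(439.1) = 878.2
  E: 0 + 1(138.5) = 138.5
  F: 0 + 1(138.5) = 138.5
Total out = 1282 lbmol/h; y_F = 138.5 / 1282 = 0.108.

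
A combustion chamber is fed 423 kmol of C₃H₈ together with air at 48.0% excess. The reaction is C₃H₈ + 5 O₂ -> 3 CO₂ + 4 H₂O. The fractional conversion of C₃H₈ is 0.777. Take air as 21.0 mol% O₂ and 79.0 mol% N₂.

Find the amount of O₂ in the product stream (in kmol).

1490 kmol

Stoichiometric O₂ = 5 × 423 = 2115 kmol; O₂ fed = 2115 × 1.480 = 3130 kmol.
N₂ fed = 3130 × 79/21 = 11780 kmol.
Fuel reacted = 0.777 × 423 → ξ = 328.7 kmol.
Outlet (n = n₀ + ν ξ):
  C₃H₈: 423 − 1(328.7) = 94.33
  O₂: 3130 − 5(328.7) = 1487
  N₂: 11780 (inert)
  CO₂: 0 + 3(328.7) = 986
  H₂O: 0 + 4(328.7) = 1315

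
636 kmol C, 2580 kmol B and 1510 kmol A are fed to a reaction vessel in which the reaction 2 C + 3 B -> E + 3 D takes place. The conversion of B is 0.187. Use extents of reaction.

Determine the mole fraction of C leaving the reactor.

0.0689

B reacted = 0.187 × 2580 = 482.5 kmol; ν_B = −3, so ξ = 482.5/3 = 160.8 kmol.
Outlet amounts (n = n₀ + ν ξ):
  C: 636 − 2(160.8) = 314.4
  B: 2580 − 3(160.8) = 2098
  E: 0 + 1(160.8) = 160.8
  D: 0 + 3(160.8) = 482.5
  A: 1510 (inert)
Total out = 4565 kmol; y_C = 314.4 / 4565 = 0.06886.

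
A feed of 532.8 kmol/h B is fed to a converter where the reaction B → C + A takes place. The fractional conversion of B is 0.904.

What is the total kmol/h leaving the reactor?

B reacted = 0.904 × 532.8 = 481.7 kmol/h; ν_B = −1, so ξ = 481.7/1 = 481.7 kmol/h.
Outlet amounts (n = n₀ + ν ξ):
  B: 532.8 − 1(481.7) = 51.15
  C: 0 + 1(481.7) = 481.7
  A: 0 + 1(481.7) = 481.7
Total out = 51.15 + 481.7 + 481.7 = 1014 kmol/h.

1010 kmol/h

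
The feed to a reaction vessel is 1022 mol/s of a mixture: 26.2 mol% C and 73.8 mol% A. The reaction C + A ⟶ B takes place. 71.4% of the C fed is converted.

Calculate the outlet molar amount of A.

C reacted = 0.714 × 267.8 = 191.2 mol/s; ν_C = −1, so ξ = 191.2/1 = 191.2 mol/s.
Outlet amounts (n = n₀ + ν ξ):
  C: 267.8 − 1(191.2) = 76.58
  A: 754.2 − 1(191.2) = 563.1
  B: 0 + 1(191.2) = 191.2

563 mol/s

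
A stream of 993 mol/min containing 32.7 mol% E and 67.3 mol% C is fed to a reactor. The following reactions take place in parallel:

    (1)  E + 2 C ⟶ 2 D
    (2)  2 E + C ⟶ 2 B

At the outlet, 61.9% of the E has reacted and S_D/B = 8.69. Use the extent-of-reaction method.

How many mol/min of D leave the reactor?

Conversion of E: E consumed = 0.619 × 324.7 = 201 mol/min = 1ξ₁ + 2ξ₂.
Selectivity: 2ξ₁ / (2ξ₂) = 8.69 → ξ₁ = 8.69 ξ₂.
Substitute: (1·8.69 + 2) ξ₂ = 201 → ξ₂ = 18.8 mol/min, ξ₁ = 163.4 mol/min.
Outlet amounts (n = n₀ + Σ ν·ξ):
  E: 324.7 − 1(163.4) − 2(18.8) = 123.7
  C: 668.3 − 2(163.4) − 1(18.8) = 322.7
  D: 0 + 2(163.4) = 326.8
  B: 0 + 2(18.8) = 37.6

327 mol/min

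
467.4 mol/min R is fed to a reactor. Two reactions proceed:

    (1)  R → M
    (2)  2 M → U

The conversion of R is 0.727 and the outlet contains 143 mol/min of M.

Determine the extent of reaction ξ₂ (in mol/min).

Conversion of R: R consumed = 1ξ₁ = 0.727 × 467.4 → ξ₁ = 339.8 mol/min.
M balance: n_M = 0 + 1ξ₁ − 2ξ₂ = 143 → ξ₂ = (1·339.8 − 143)/2 = 98.4 mol/min.
Outlet amounts (n = n₀ + Σ ν·ξ):
  R: 467.4 − 1(339.8) = 127.6
  M: 0 + 1(339.8) − 2(98.4) = 143
  U: 0 + 1(98.4) = 98.4

ξ₂ = 98.4 mol/min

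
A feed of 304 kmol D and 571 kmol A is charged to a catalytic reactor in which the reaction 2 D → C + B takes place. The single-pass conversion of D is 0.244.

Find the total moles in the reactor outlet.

D reacted = 0.244 × 304 = 74.18 kmol; ν_D = −2, so ξ = 74.18/2 = 37.09 kmol.
Outlet amounts (n = n₀ + ν ξ):
  D: 304 − 2(37.09) = 229.8
  C: 0 + 1(37.09) = 37.09
  B: 0 + 1(37.09) = 37.09
  A: 571 (inert)
Total out = 229.8 + 37.09 + 37.09 + 571 = 875 kmol.

875 kmol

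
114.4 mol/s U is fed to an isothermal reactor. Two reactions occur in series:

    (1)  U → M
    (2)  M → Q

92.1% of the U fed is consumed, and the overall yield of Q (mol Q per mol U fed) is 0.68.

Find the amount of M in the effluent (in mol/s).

Conversion of U: U consumed = 1ξ₁ = 0.921 × 114.4 → ξ₁ = 105.4 mol/s.
Yield of Q: 1ξ₂ / 114.4 = 0.68 → ξ₂ = 77.79 mol/s.
Outlet amounts (n = n₀ + Σ ν·ξ):
  U: 114.4 − 1(105.4) = 9.038
  M: 0 + 1(105.4) − 1(77.79) = 27.57
  Q: 0 + 1(77.79) = 77.79

27.6 mol/s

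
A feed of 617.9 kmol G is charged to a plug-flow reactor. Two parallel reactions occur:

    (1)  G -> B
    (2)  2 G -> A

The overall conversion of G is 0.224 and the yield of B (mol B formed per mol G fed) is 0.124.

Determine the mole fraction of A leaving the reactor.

Yield of B: 1ξ₁ / 617.9 = 0.124 → ξ₁ = 76.62 kmol.
Conversion of G: 1ξ₁ + 2ξ₂ = 0.224 × 617.9 = 138.4 → ξ₂ = 30.9 kmol.
Outlet amounts (n = n₀ + Σ ν·ξ):
  G: 617.9 − 1(76.62) − 2(30.9) = 479.5
  B: 0 + 1(76.62) = 76.62
  A: 0 + 1(30.9) = 30.9
Total out = 587 kmol; y_A = 30.9 / 587 = 0.05263.

0.0526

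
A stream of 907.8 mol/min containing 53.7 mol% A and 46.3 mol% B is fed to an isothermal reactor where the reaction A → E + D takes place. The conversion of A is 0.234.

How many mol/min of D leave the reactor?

A reacted = 0.234 × 487.5 = 114.1 mol/min; ν_A = −1, so ξ = 114.1/1 = 114.1 mol/min.
Outlet amounts (n = n₀ + ν ξ):
  A: 487.5 − 1(114.1) = 373.4
  E: 0 + 1(114.1) = 114.1
  D: 0 + 1(114.1) = 114.1
  B: 420.3 (inert)

114 mol/min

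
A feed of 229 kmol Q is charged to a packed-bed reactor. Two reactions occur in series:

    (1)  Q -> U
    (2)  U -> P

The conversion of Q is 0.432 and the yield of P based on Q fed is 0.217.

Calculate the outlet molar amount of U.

49.2 kmol

Conversion of Q: Q consumed = 1ξ₁ = 0.432 × 229 → ξ₁ = 98.93 kmol.
Yield of P: 1ξ₂ / 229 = 0.217 → ξ₂ = 49.69 kmol.
Outlet amounts (n = n₀ + Σ ν·ξ):
  Q: 229 − 1(98.93) = 130.1
  U: 0 + 1(98.93) − 1(49.69) = 49.23
  P: 0 + 1(49.69) = 49.69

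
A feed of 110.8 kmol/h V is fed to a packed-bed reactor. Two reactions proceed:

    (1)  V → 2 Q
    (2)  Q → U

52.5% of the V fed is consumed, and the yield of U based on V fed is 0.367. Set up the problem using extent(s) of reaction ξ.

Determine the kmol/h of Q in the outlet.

Conversion of V: V consumed = 1ξ₁ = 0.525 × 110.8 → ξ₁ = 58.17 kmol/h.
Yield of U: 1ξ₂ / 110.8 = 0.367 → ξ₂ = 40.66 kmol/h.
Outlet amounts (n = n₀ + Σ ν·ξ):
  V: 110.8 − 1(58.17) = 52.63
  Q: 0 + 2(58.17) − 1(40.66) = 75.68
  U: 0 + 1(40.66) = 40.66

75.7 kmol/h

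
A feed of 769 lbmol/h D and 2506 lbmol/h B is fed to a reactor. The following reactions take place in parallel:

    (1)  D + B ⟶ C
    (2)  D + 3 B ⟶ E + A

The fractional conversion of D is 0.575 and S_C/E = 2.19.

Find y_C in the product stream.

Conversion of D: D consumed = 0.575 × 769 = 442.2 lbmol/h = 1ξ₁ + 1ξ₂.
Selectivity: 1ξ₁ / (1ξ₂) = 2.19 → ξ₁ = 2.19 ξ₂.
Substitute: (1·2.19 + 1) ξ₂ = 442.2 → ξ₂ = 138.6 lbmol/h, ξ₁ = 303.6 lbmol/h.
Outlet amounts (n = n₀ + Σ ν·ξ):
  D: 769 − 1(303.6) − 1(138.6) = 326.8
  B: 2506 − 1(303.6) − 3(138.6) = 1787
  C: 0 + 1(303.6) = 303.6
  E: 0 + 1(138.6) = 138.6
  A: 0 + 1(138.6) = 138.6
Total out = 2694 lbmol/h; y_C = 303.6 / 2694 = 0.1127.

0.113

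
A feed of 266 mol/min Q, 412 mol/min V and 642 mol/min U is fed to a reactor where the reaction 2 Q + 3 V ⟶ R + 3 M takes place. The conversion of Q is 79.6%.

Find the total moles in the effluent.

1210 mol/min

Q reacted = 0.796 × 266 = 211.7 mol/min; ν_Q = −2, so ξ = 211.7/2 = 105.9 mol/min.
Outlet amounts (n = n₀ + ν ξ):
  Q: 266 − 2(105.9) = 54.26
  V: 412 − 3(105.9) = 94.4
  R: 0 + 1(105.9) = 105.9
  M: 0 + 3(105.9) = 317.6
  U: 642 (inert)
Total out = 54.26 + 94.4 + 105.9 + 317.6 + 642 = 1214 mol/min.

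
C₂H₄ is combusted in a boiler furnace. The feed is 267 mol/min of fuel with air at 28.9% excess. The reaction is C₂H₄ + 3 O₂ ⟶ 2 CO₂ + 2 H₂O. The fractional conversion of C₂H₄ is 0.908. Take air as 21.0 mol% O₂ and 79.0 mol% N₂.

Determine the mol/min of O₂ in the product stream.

Stoichiometric O₂ = 3 × 267 = 801 mol/min; O₂ fed = 801 × 1.289 = 1032 mol/min.
N₂ fed = 1032 × 79/21 = 3884 mol/min.
Fuel reacted = 0.908 × 267 → ξ = 242.4 mol/min.
Outlet (n = n₀ + ν ξ):
  C₂H₄: 267 − 1(242.4) = 24.56
  O₂: 1032 − 3(242.4) = 305.2
  N₂: 3884 (inert)
  CO₂: 0 + 2(242.4) = 484.9
  H₂O: 0 + 2(242.4) = 484.9

305 mol/min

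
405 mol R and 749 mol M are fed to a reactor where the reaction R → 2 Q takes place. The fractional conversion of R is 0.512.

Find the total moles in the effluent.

R reacted = 0.512 × 405 = 207.4 mol; ν_R = −1, so ξ = 207.4/1 = 207.4 mol.
Outlet amounts (n = n₀ + ν ξ):
  R: 405 − 1(207.4) = 197.6
  Q: 0 + 2(207.4) = 414.7
  M: 749 (inert)
Total out = 197.6 + 414.7 + 749 = 1361 mol.

1360 mol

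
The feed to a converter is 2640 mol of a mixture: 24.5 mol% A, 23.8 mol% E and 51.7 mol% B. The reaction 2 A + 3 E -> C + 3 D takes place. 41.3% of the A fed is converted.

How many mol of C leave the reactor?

134 mol

A reacted = 0.413 × 646.8 = 267.1 mol; ν_A = −2, so ξ = 267.1/2 = 133.6 mol.
Outlet amounts (n = n₀ + ν ξ):
  A: 646.8 − 2(133.6) = 379.7
  E: 628.3 − 3(133.6) = 227.6
  C: 0 + 1(133.6) = 133.6
  D: 0 + 3(133.6) = 400.7
  B: 1365 (inert)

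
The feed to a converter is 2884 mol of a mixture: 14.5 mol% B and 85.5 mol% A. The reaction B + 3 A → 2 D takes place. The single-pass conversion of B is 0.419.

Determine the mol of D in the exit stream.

B reacted = 0.419 × 418.2 = 175.2 mol; ν_B = −1, so ξ = 175.2/1 = 175.2 mol.
Outlet amounts (n = n₀ + ν ξ):
  B: 418.2 − 1(175.2) = 243
  A: 2466 − 3(175.2) = 1940
  D: 0 + 2(175.2) = 350.4

350 mol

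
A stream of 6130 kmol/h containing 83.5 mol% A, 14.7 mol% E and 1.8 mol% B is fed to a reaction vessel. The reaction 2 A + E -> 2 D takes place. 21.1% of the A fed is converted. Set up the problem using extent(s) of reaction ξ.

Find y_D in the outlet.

A reacted = 0.211 × 5119 = 1080 kmol/h; ν_A = −2, so ξ = 1080/2 = 540 kmol/h.
Outlet amounts (n = n₀ + ν ξ):
  A: 5119 − 2(540) = 4039
  E: 901.1 − 1(540) = 361.1
  D: 0 + 2(540) = 1080
  B: 110.3 (inert)
Total out = 5590 kmol/h; y_D = 1080 / 5590 = 0.1932.

0.193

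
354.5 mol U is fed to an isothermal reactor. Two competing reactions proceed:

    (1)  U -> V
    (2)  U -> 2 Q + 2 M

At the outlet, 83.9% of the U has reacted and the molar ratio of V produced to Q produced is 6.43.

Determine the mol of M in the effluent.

Conversion of U: U consumed = 0.839 × 354.5 = 297.4 mol = 1ξ₁ + 1ξ₂.
Selectivity: 1ξ₁ / (2ξ₂) = 6.43 → ξ₁ = 12.86 ξ₂.
Substitute: (1·12.86 + 1) ξ₂ = 297.4 → ξ₂ = 21.46 mol, ξ₁ = 276 mol.
Outlet amounts (n = n₀ + Σ ν·ξ):
  U: 354.5 − 1(276) − 1(21.46) = 57.07
  V: 0 + 1(276) = 276
  Q: 0 + 2(21.46) = 42.92
  M: 0 + 2(21.46) = 42.92

42.9 mol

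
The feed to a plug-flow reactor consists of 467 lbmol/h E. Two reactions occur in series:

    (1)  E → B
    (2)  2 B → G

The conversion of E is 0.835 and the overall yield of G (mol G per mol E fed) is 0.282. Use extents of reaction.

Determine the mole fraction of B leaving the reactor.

0.377

Conversion of E: E consumed = 1ξ₁ = 0.835 × 467 → ξ₁ = 389.9 lbmol/h.
Yield of G: 1ξ₂ / 467 = 0.282 → ξ₂ = 131.7 lbmol/h.
Outlet amounts (n = n₀ + Σ ν·ξ):
  E: 467 − 1(389.9) = 77.06
  B: 0 + 1(389.9) − 2(131.7) = 126.6
  G: 0 + 1(131.7) = 131.7
Total out = 335.3 lbmol/h; y_B = 126.6 / 335.3 = 0.3774.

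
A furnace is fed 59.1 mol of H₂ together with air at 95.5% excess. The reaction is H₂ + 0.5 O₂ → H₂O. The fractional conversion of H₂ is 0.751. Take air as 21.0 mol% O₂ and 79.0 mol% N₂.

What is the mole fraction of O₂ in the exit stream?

0.114

Stoichiometric O₂ = 0.5 × 59.1 = 29.55 mol; O₂ fed = 29.55 × 1.955 = 57.77 mol.
N₂ fed = 57.77 × 79/21 = 217.3 mol.
Fuel reacted = 0.751 × 59.1 → ξ = 44.38 mol.
Outlet (n = n₀ + ν ξ):
  H₂: 59.1 − 1(44.38) = 14.72
  O₂: 57.77 − 0.5(44.38) = 35.58
  N₂: 217.3 (inert)
  H₂O: 0 + 1(44.38) = 44.38
Total out = 312 mol; y_O₂ = 35.58 / 312 = 0.114.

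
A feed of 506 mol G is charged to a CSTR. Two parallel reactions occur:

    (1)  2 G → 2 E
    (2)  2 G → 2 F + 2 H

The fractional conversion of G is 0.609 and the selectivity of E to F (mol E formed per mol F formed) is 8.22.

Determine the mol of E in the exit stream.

Conversion of G: G consumed = 0.609 × 506 = 308.2 mol = 2ξ₁ + 2ξ₂.
Selectivity: 2ξ₁ / (2ξ₂) = 8.22 → ξ₁ = 8.22 ξ₂.
Substitute: (2·8.22 + 2) ξ₂ = 308.2 → ξ₂ = 16.71 mol, ξ₁ = 137.4 mol.
Outlet amounts (n = n₀ + Σ ν·ξ):
  G: 506 − 2(137.4) − 2(16.71) = 197.8
  E: 0 + 2(137.4) = 274.7
  F: 0 + 2(16.71) = 33.42
  H: 0 + 2(16.71) = 33.42

275 mol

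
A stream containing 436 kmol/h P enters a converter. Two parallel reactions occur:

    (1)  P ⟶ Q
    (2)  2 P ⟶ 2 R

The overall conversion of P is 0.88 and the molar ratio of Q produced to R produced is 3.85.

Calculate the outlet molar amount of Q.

305 kmol/h

Conversion of P: P consumed = 0.88 × 436 = 383.7 kmol/h = 1ξ₁ + 2ξ₂.
Selectivity: 1ξ₁ / (2ξ₂) = 3.85 → ξ₁ = 7.7 ξ₂.
Substitute: (1·7.7 + 2) ξ₂ = 383.7 → ξ₂ = 39.55 kmol/h, ξ₁ = 304.6 kmol/h.
Outlet amounts (n = n₀ + Σ ν·ξ):
  P: 436 − 1(304.6) − 2(39.55) = 52.32
  Q: 0 + 1(304.6) = 304.6
  R: 0 + 2(39.55) = 79.11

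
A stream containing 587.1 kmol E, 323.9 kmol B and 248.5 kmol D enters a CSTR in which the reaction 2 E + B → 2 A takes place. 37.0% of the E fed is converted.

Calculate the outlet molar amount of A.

217 kmol

E reacted = 0.37 × 587.1 = 217.2 kmol; ν_E = −2, so ξ = 217.2/2 = 108.6 kmol.
Outlet amounts (n = n₀ + ν ξ):
  E: 587.1 − 2(108.6) = 369.9
  B: 323.9 − 1(108.6) = 215.3
  A: 0 + 2(108.6) = 217.2
  D: 248.5 (inert)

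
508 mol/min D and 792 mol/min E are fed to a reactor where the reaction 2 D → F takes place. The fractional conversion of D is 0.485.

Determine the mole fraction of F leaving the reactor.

0.105

D reacted = 0.485 × 508 = 246.4 mol/min; ν_D = −2, so ξ = 246.4/2 = 123.2 mol/min.
Outlet amounts (n = n₀ + ν ξ):
  D: 508 − 2(123.2) = 261.6
  F: 0 + 1(123.2) = 123.2
  E: 792 (inert)
Total out = 1177 mol/min; y_F = 123.2 / 1177 = 0.1047.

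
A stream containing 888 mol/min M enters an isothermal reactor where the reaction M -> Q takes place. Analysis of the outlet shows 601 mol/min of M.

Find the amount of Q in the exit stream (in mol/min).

287 mol/min

For M: n = n₀ − 1ξ → 601 = 888 − 1ξ, giving ξ = 287 mol/min.
Outlet amounts (n = n₀ + ν ξ):
  M: 888 − 1(287) = 601
  Q: 0 + 1(287) = 287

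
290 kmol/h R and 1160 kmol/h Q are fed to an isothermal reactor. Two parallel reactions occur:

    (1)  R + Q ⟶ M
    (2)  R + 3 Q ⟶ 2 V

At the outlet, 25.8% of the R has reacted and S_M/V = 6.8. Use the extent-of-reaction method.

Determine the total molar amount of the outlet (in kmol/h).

1370 kmol/h

Conversion of R: R consumed = 0.258 × 290 = 74.82 kmol/h = 1ξ₁ + 1ξ₂.
Selectivity: 1ξ₁ / (2ξ₂) = 6.8 → ξ₁ = 13.6 ξ₂.
Substitute: (1·13.6 + 1) ξ₂ = 74.82 → ξ₂ = 5.125 kmol/h, ξ₁ = 69.7 kmol/h.
Outlet amounts (n = n₀ + Σ ν·ξ):
  R: 290 − 1(69.7) − 1(5.125) = 215.2
  Q: 1160 − 1(69.7) − 3(5.125) = 1075
  M: 0 + 1(69.7) = 69.7
  V: 0 + 2(5.125) = 10.25
Total out = 215.2 + 1075 + 69.7 + 10.25 = 1370 kmol/h.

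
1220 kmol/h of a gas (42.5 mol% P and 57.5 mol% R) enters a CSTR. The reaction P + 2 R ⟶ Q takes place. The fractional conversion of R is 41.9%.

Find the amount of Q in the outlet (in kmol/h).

R reacted = 0.419 × 701.5 = 293.9 kmol/h; ν_R = −2, so ξ = 293.9/2 = 147 kmol/h.
Outlet amounts (n = n₀ + ν ξ):
  P: 518.5 − 1(147) = 371.5
  R: 701.5 − 2(147) = 407.6
  Q: 0 + 1(147) = 147

147 kmol/h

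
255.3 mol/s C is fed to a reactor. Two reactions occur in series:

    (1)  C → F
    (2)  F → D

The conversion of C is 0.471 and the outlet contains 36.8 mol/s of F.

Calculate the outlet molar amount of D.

83.4 mol/s

Conversion of C: C consumed = 1ξ₁ = 0.471 × 255.3 → ξ₁ = 120.2 mol/s.
F balance: n_F = 0 + 1ξ₁ − 1ξ₂ = 36.8 → ξ₂ = (1·120.2 − 36.8)/1 = 83.45 mol/s.
Outlet amounts (n = n₀ + Σ ν·ξ):
  C: 255.3 − 1(120.2) = 135.1
  F: 0 + 1(120.2) − 1(83.45) = 36.8
  D: 0 + 1(83.45) = 83.45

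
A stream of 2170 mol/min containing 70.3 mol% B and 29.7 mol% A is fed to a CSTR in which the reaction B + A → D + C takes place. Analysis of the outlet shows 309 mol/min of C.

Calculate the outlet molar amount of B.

1220 mol/min

For C: n = n₀ + 1ξ → 309 = 0 + 1ξ, giving ξ = 309 mol/min.
Outlet amounts (n = n₀ + ν ξ):
  B: 1526 − 1(309) = 1217
  A: 644.5 − 1(309) = 335.5
  D: 0 + 1(309) = 309
  C: 0 + 1(309) = 309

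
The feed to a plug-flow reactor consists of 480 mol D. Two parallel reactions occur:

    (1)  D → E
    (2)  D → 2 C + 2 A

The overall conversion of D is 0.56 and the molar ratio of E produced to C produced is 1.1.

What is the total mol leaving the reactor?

Conversion of D: D consumed = 0.56 × 480 = 268.8 mol = 1ξ₁ + 1ξ₂.
Selectivity: 1ξ₁ / (2ξ₂) = 1.1 → ξ₁ = 2.2 ξ₂.
Substitute: (1·2.2 + 1) ξ₂ = 268.8 → ξ₂ = 84 mol, ξ₁ = 184.8 mol.
Outlet amounts (n = n₀ + Σ ν·ξ):
  D: 480 − 1(184.8) − 1(84) = 211.2
  E: 0 + 1(184.8) = 184.8
  C: 0 + 2(84) = 168
  A: 0 + 2(84) = 168
Total out = 211.2 + 184.8 + 168 + 168 = 732 mol.

732 mol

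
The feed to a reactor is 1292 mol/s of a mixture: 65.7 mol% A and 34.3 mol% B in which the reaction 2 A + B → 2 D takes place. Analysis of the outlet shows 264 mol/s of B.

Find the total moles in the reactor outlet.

For B: n = n₀ − 1ξ → 264 = 443.2 − 1ξ, giving ξ = 179.2 mol/s.
Outlet amounts (n = n₀ + ν ξ):
  A: 848.8 − 2(179.2) = 490.5
  B: 443.2 − 1(179.2) = 264
  D: 0 + 2(179.2) = 358.3
Total out = 490.5 + 264 + 358.3 = 1113 mol/s.

1110 mol/s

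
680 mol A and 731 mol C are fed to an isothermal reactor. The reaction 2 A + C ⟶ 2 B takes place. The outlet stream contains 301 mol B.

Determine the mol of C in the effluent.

For B: n = n₀ + 2ξ → 301 = 0 + 2ξ, giving ξ = 150.5 mol.
Outlet amounts (n = n₀ + ν ξ):
  A: 680 − 2(150.5) = 379
  C: 731 − 1(150.5) = 580.5
  B: 0 + 2(150.5) = 301

580 mol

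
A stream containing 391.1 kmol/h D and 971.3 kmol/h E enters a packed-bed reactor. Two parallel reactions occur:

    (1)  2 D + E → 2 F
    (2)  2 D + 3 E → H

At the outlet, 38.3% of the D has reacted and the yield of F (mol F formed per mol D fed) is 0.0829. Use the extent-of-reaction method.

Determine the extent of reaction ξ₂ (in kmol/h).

ξ₂ = 58.7 kmol/h

Yield of F: 2ξ₁ / 391.1 = 0.0829 → ξ₁ = 16.21 kmol/h.
Conversion of D: 2ξ₁ + 2ξ₂ = 0.383 × 391.1 = 149.8 → ξ₂ = 58.68 kmol/h.
Outlet amounts (n = n₀ + Σ ν·ξ):
  D: 391.1 − 2(16.21) − 2(58.68) = 241.3
  E: 971.3 − 1(16.21) − 3(58.68) = 779
  F: 0 + 2(16.21) = 32.42
  H: 0 + 1(58.68) = 58.68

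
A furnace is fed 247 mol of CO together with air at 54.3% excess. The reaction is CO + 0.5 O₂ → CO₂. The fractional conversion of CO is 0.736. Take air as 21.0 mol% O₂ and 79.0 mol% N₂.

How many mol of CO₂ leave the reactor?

182 mol

Stoichiometric O₂ = 0.5 × 247 = 123.5 mol; O₂ fed = 123.5 × 1.543 = 190.6 mol.
N₂ fed = 190.6 × 79/21 = 716.9 mol.
Fuel reacted = 0.736 × 247 → ξ = 181.8 mol.
Outlet (n = n₀ + ν ξ):
  CO: 247 − 1(181.8) = 65.21
  O₂: 190.6 − 0.5(181.8) = 99.66
  N₂: 716.9 (inert)
  CO₂: 0 + 1(181.8) = 181.8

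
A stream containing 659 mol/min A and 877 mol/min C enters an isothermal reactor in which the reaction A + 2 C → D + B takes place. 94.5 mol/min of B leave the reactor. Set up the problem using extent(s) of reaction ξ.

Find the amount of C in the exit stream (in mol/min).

688 mol/min

For B: n = n₀ + 1ξ → 94.5 = 0 + 1ξ, giving ξ = 94.5 mol/min.
Outlet amounts (n = n₀ + ν ξ):
  A: 659 − 1(94.5) = 564.5
  C: 877 − 2(94.5) = 688
  D: 0 + 1(94.5) = 94.5
  B: 0 + 1(94.5) = 94.5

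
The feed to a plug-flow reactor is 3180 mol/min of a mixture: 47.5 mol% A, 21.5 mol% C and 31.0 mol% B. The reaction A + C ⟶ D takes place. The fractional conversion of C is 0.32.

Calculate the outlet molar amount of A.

1290 mol/min

C reacted = 0.32 × 683.7 = 218.8 mol/min; ν_C = −1, so ξ = 218.8/1 = 218.8 mol/min.
Outlet amounts (n = n₀ + ν ξ):
  A: 1510 − 1(218.8) = 1292
  C: 683.7 − 1(218.8) = 464.9
  D: 0 + 1(218.8) = 218.8
  B: 985.8 (inert)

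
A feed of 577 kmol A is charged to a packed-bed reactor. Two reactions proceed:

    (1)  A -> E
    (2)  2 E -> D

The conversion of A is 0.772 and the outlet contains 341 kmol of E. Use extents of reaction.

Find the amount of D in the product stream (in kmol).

Conversion of A: A consumed = 1ξ₁ = 0.772 × 577 → ξ₁ = 445.4 kmol.
E balance: n_E = 0 + 1ξ₁ − 2ξ₂ = 341 → ξ₂ = (1·445.4 − 341)/2 = 52.22 kmol.
Outlet amounts (n = n₀ + Σ ν·ξ):
  A: 577 − 1(445.4) = 131.6
  E: 0 + 1(445.4) − 2(52.22) = 341
  D: 0 + 1(52.22) = 52.22

52.2 kmol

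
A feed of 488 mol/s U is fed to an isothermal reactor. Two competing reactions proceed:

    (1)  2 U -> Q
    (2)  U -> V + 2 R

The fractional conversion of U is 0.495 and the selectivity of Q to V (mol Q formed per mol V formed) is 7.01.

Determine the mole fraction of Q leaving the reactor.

Conversion of U: U consumed = 0.495 × 488 = 241.6 mol/s = 2ξ₁ + 1ξ₂.
Selectivity: 1ξ₁ / (1ξ₂) = 7.01 → ξ₁ = 7.01 ξ₂.
Substitute: (2·7.01 + 1) ξ₂ = 241.6 → ξ₂ = 16.08 mol/s, ξ₁ = 112.7 mol/s.
Outlet amounts (n = n₀ + Σ ν·ξ):
  U: 488 − 2(112.7) − 1(16.08) = 246.4
  Q: 0 + 1(112.7) = 112.7
  V: 0 + 1(16.08) = 16.08
  R: 0 + 2(16.08) = 32.17
Total out = 407.4 mol/s; y_Q = 112.7 / 407.4 = 0.2767.

0.277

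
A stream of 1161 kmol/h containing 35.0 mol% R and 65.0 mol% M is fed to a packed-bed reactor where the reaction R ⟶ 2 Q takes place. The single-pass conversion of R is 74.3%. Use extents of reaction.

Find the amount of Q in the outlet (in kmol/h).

604 kmol/h

R reacted = 0.743 × 406.4 = 301.9 kmol/h; ν_R = −1, so ξ = 301.9/1 = 301.9 kmol/h.
Outlet amounts (n = n₀ + ν ξ):
  R: 406.4 − 1(301.9) = 104.4
  Q: 0 + 2(301.9) = 603.8
  M: 754.6 (inert)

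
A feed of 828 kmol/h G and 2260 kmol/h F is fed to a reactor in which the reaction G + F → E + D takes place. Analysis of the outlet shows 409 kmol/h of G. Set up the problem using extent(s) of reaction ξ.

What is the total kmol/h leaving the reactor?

For G: n = n₀ − 1ξ → 409 = 828 − 1ξ, giving ξ = 419 kmol/h.
Outlet amounts (n = n₀ + ν ξ):
  G: 828 − 1(419) = 409
  F: 2260 − 1(419) = 1841
  E: 0 + 1(419) = 419
  D: 0 + 1(419) = 419
Total out = 409 + 1841 + 419 + 419 = 3088 kmol/h.

3090 kmol/h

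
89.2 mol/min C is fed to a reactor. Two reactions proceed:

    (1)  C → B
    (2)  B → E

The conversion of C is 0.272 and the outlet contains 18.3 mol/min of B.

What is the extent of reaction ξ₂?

Conversion of C: C consumed = 1ξ₁ = 0.272 × 89.2 → ξ₁ = 24.26 mol/min.
B balance: n_B = 0 + 1ξ₁ − 1ξ₂ = 18.3 → ξ₂ = (1·24.26 − 18.3)/1 = 5.962 mol/min.
Outlet amounts (n = n₀ + Σ ν·ξ):
  C: 89.2 − 1(24.26) = 64.94
  B: 0 + 1(24.26) − 1(5.962) = 18.3
  E: 0 + 1(5.962) = 5.962

ξ₂ = 5.96 mol/min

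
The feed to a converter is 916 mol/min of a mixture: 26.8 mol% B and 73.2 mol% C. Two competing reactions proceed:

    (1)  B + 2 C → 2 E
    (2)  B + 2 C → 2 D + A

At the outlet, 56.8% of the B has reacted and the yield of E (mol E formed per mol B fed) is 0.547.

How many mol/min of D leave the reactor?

Yield of E: 2ξ₁ / 245.5 = 0.547 → ξ₁ = 67.14 mol/min.
Conversion of B: 1ξ₁ + 1ξ₂ = 0.568 × 245.5 = 139.4 → ξ₂ = 72.3 mol/min.
Outlet amounts (n = n₀ + Σ ν·ξ):
  B: 245.5 − 1(67.14) − 1(72.3) = 106.1
  C: 670.5 − 2(67.14) − 2(72.3) = 391.6
  E: 0 + 2(67.14) = 134.3
  D: 0 + 2(72.3) = 144.6
  A: 0 + 1(72.3) = 72.3

145 mol/min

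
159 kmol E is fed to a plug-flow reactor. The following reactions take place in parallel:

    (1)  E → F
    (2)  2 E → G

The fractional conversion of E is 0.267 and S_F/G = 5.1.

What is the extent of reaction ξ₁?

ξ₁ = 30.5 kmol

Conversion of E: E consumed = 0.267 × 159 = 42.45 kmol = 1ξ₁ + 2ξ₂.
Selectivity: 1ξ₁ / (1ξ₂) = 5.1 → ξ₁ = 5.1 ξ₂.
Substitute: (1·5.1 + 2) ξ₂ = 42.45 → ξ₂ = 5.979 kmol, ξ₁ = 30.49 kmol.
Outlet amounts (n = n₀ + Σ ν·ξ):
  E: 159 − 1(30.49) − 2(5.979) = 116.5
  F: 0 + 1(30.49) = 30.49
  G: 0 + 1(5.979) = 5.979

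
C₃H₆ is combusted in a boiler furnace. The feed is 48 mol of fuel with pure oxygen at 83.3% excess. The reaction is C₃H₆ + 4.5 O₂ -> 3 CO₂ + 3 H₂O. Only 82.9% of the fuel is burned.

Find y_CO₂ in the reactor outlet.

0.257

Stoichiometric O₂ = 4.5 × 48 = 216 mol; O₂ fed = 216 × 1.833 = 395.9 mol.
Fuel reacted = 0.829 × 48 → ξ = 39.79 mol.
Outlet (n = n₀ + ν ξ):
  C₃H₆: 48 − 1(39.79) = 8.208
  O₂: 395.9 − 4.5(39.79) = 216.9
  CO₂: 0 + 3(39.79) = 119.4
  H₂O: 0 + 3(39.79) = 119.4
Total out = 463.8 mol; y_CO₂ = 119.4 / 463.8 = 0.2574.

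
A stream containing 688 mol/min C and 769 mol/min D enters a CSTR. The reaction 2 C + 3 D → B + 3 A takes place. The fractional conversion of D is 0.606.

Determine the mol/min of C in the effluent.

377 mol/min

D reacted = 0.606 × 769 = 466 mol/min; ν_D = −3, so ξ = 466/3 = 155.3 mol/min.
Outlet amounts (n = n₀ + ν ξ):
  C: 688 − 2(155.3) = 377.3
  D: 769 − 3(155.3) = 303
  B: 0 + 1(155.3) = 155.3
  A: 0 + 3(155.3) = 466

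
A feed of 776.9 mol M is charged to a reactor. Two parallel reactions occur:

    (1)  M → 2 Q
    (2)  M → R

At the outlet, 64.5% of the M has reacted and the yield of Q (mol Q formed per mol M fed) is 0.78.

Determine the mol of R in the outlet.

198 mol

Yield of Q: 2ξ₁ / 776.9 = 0.78 → ξ₁ = 303 mol.
Conversion of M: 1ξ₁ + 1ξ₂ = 0.645 × 776.9 = 501.1 → ξ₂ = 198.1 mol.
Outlet amounts (n = n₀ + Σ ν·ξ):
  M: 776.9 − 1(303) − 1(198.1) = 275.8
  Q: 0 + 2(303) = 606
  R: 0 + 1(198.1) = 198.1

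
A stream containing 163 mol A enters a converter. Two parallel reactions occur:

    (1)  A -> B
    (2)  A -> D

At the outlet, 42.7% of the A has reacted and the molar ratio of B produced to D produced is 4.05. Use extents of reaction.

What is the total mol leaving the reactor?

163 mol

Conversion of A: A consumed = 0.427 × 163 = 69.6 mol = 1ξ₁ + 1ξ₂.
Selectivity: 1ξ₁ / (1ξ₂) = 4.05 → ξ₁ = 4.05 ξ₂.
Substitute: (1·4.05 + 1) ξ₂ = 69.6 → ξ₂ = 13.78 mol, ξ₁ = 55.82 mol.
Outlet amounts (n = n₀ + Σ ν·ξ):
  A: 163 − 1(55.82) − 1(13.78) = 93.4
  B: 0 + 1(55.82) = 55.82
  D: 0 + 1(13.78) = 13.78
Total out = 93.4 + 55.82 + 13.78 = 163 mol.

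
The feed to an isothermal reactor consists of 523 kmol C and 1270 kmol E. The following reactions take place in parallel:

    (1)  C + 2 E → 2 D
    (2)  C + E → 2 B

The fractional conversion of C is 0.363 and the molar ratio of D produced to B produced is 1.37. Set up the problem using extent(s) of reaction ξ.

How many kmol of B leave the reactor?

160 kmol

Conversion of C: C consumed = 0.363 × 523 = 189.8 kmol = 1ξ₁ + 1ξ₂.
Selectivity: 2ξ₁ / (2ξ₂) = 1.37 → ξ₁ = 1.37 ξ₂.
Substitute: (1·1.37 + 1) ξ₂ = 189.8 → ξ₂ = 80.11 kmol, ξ₁ = 109.7 kmol.
Outlet amounts (n = n₀ + Σ ν·ξ):
  C: 523 − 1(109.7) − 1(80.11) = 333.2
  E: 1270 − 2(109.7) − 1(80.11) = 970.4
  D: 0 + 2(109.7) = 219.5
  B: 0 + 2(80.11) = 160.2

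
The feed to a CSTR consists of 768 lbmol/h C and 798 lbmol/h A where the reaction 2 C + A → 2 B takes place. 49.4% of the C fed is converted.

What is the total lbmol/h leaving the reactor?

C reacted = 0.494 × 768 = 379.4 lbmol/h; ν_C = −2, so ξ = 379.4/2 = 189.7 lbmol/h.
Outlet amounts (n = n₀ + ν ξ):
  C: 768 − 2(189.7) = 388.6
  A: 798 − 1(189.7) = 608.3
  B: 0 + 2(189.7) = 379.4
Total out = 388.6 + 608.3 + 379.4 = 1376 lbmol/h.

1380 lbmol/h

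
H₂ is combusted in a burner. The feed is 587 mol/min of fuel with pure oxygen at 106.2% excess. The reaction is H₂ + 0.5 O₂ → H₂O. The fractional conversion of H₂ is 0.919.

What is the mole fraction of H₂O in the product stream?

Stoichiometric O₂ = 0.5 × 587 = 293.5 mol/min; O₂ fed = 293.5 × 2.062 = 605.2 mol/min.
Fuel reacted = 0.919 × 587 → ξ = 539.5 mol/min.
Outlet (n = n₀ + ν ξ):
  H₂: 587 − 1(539.5) = 47.55
  O₂: 605.2 − 0.5(539.5) = 335.5
  H₂O: 0 + 1(539.5) = 539.5
Total out = 922.5 mol/min; y_H₂O = 539.5 / 922.5 = 0.5848.

0.585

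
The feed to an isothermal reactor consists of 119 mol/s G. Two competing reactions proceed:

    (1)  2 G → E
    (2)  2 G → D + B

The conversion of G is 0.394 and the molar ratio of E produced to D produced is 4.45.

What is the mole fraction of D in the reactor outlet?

0.0431

Conversion of G: G consumed = 0.394 × 119 = 46.89 mol/s = 2ξ₁ + 2ξ₂.
Selectivity: 1ξ₁ / (1ξ₂) = 4.45 → ξ₁ = 4.45 ξ₂.
Substitute: (2·4.45 + 2) ξ₂ = 46.89 → ξ₂ = 4.301 mol/s, ξ₁ = 19.14 mol/s.
Outlet amounts (n = n₀ + Σ ν·ξ):
  G: 119 − 2(19.14) − 2(4.301) = 72.11
  E: 0 + 1(19.14) = 19.14
  D: 0 + 1(4.301) = 4.301
  B: 0 + 1(4.301) = 4.301
Total out = 99.86 mol/s; y_D = 4.301 / 99.86 = 0.04308.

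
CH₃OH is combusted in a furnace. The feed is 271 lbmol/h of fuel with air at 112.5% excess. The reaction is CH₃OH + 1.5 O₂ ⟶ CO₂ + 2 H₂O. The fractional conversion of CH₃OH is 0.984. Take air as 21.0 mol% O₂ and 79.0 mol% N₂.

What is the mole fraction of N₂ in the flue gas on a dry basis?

Stoichiometric O₂ = 1.5 × 271 = 406.5 lbmol/h; O₂ fed = 406.5 × 2.125 = 863.8 lbmol/h.
N₂ fed = 863.8 × 79/21 = 3250 lbmol/h.
Fuel reacted = 0.984 × 271 → ξ = 266.7 lbmol/h.
Outlet (n = n₀ + ν ξ):
  CH₃OH: 271 − 1(266.7) = 4.336
  O₂: 863.8 − 1.5(266.7) = 463.8
  N₂: 3250 (inert)
  CO₂: 0 + 1(266.7) = 266.7
  H₂O: 0 + 2(266.7) = 533.3
Dry total = 3984 lbmol/h; y_N₂ (dry) = 3250 / 3984 = 0.8156.

0.816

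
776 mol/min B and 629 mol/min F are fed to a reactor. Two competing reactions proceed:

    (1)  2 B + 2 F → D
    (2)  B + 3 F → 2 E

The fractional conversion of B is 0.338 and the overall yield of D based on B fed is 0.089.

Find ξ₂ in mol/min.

ξ₂ = 124 mol/min

Yield of D: 1ξ₁ / 776 = 0.089 → ξ₁ = 69.06 mol/min.
Conversion of B: 2ξ₁ + 1ξ₂ = 0.338 × 776 = 262.3 → ξ₂ = 124.2 mol/min.
Outlet amounts (n = n₀ + Σ ν·ξ):
  B: 776 − 2(69.06) − 1(124.2) = 513.7
  F: 629 − 2(69.06) − 3(124.2) = 118.4
  D: 0 + 1(69.06) = 69.06
  E: 0 + 2(124.2) = 248.3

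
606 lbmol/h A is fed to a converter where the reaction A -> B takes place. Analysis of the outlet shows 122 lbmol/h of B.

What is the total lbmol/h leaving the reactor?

606 lbmol/h

For B: n = n₀ + 1ξ → 122 = 0 + 1ξ, giving ξ = 122 lbmol/h.
Outlet amounts (n = n₀ + ν ξ):
  A: 606 − 1(122) = 484
  B: 0 + 1(122) = 122
Total out = 484 + 122 = 606 lbmol/h.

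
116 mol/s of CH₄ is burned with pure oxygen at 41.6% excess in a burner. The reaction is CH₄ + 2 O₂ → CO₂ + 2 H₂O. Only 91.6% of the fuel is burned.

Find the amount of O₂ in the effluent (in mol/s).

116 mol/s

Stoichiometric O₂ = 2 × 116 = 232 mol/s; O₂ fed = 232 × 1.416 = 328.5 mol/s.
Fuel reacted = 0.916 × 116 → ξ = 106.3 mol/s.
Outlet (n = n₀ + ν ξ):
  CH₄: 116 − 1(106.3) = 9.744
  O₂: 328.5 − 2(106.3) = 116
  CO₂: 0 + 1(106.3) = 106.3
  H₂O: 0 + 2(106.3) = 212.5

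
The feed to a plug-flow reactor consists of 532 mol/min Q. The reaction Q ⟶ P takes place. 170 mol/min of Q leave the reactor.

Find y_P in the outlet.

0.68

For Q: n = n₀ − 1ξ → 170 = 532 − 1ξ, giving ξ = 362 mol/min.
Outlet amounts (n = n₀ + ν ξ):
  Q: 532 − 1(362) = 170
  P: 0 + 1(362) = 362
Total out = 532 mol/min; y_P = 362 / 532 = 0.6805.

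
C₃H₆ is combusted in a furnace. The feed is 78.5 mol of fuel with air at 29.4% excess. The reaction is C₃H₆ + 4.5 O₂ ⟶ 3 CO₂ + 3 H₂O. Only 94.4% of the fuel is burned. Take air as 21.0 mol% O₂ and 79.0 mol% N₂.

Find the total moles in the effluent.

Stoichiometric O₂ = 4.5 × 78.5 = 353.2 mol; O₂ fed = 353.2 × 1.294 = 457.1 mol.
N₂ fed = 457.1 × 79/21 = 1720 mol.
Fuel reacted = 0.944 × 78.5 → ξ = 74.1 mol.
Outlet (n = n₀ + ν ξ):
  C₃H₆: 78.5 − 1(74.1) = 4.396
  O₂: 457.1 − 4.5(74.1) = 123.6
  N₂: 1720 (inert)
  CO₂: 0 + 3(74.1) = 222.3
  H₂O: 0 + 3(74.1) = 222.3
Total out = 4.396 + 123.6 + 1720 + 222.3 + 222.3 = 2292 mol.

2290 mol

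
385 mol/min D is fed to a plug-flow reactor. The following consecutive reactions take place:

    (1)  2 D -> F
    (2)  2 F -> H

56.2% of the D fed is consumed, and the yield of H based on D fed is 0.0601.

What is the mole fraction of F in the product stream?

0.244

Conversion of D: D consumed = 2ξ₁ = 0.562 × 385 → ξ₁ = 108.2 mol/min.
Yield of H: 1ξ₂ / 385 = 0.0601 → ξ₂ = 23.14 mol/min.
Outlet amounts (n = n₀ + Σ ν·ξ):
  D: 385 − 2(108.2) = 168.6
  F: 0 + 1(108.2) − 2(23.14) = 61.91
  H: 0 + 1(23.14) = 23.14
Total out = 253.7 mol/min; y_F = 61.91 / 253.7 = 0.244.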